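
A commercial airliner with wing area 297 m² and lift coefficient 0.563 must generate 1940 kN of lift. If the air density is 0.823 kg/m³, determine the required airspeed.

v = 168 m/s

L = ½ρv²S·CL ⇒ v = √(2L/(ρ·S·CL))
v = √(2 × 1.94×10^6 / (0.823 × 297 × 0.563)) = √28190 = 168 m/s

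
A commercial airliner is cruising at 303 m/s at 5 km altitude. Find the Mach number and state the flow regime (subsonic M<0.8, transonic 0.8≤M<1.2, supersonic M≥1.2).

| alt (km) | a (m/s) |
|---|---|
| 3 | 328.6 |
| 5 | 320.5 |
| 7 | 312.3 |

At 5 km, from the table: a = 320.5 m/s.
M = v/a = 303 / 320.5 = 0.945
M = 0.945 → transonic.

M = 0.945 (transonic)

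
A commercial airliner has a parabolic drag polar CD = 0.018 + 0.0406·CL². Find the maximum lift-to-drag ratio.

(L/D)max = 18.5

For CD = CD0 + K·CL², (L/D)max occurs at CL* = √(CD0/K) and equals 1/(2√(K·CD0)).
(L/D)max = 1/(2√(0.0406 × 0.018)) = 1/(2 × 0.02703) = 18.5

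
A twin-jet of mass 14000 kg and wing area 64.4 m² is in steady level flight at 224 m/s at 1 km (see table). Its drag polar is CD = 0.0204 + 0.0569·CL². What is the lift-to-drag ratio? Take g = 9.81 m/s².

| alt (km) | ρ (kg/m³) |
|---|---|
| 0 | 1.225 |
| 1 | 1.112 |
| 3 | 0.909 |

L/D = 3.69

At 1 km, from the table: ρ = 1.112 kg/m³.
Weight W = mg = 14000 × 9.81 = 1.3734×10^5 N; in level flight L = W.
Dynamic pressure q = 0.5 × 1.112 × 224² = 27900 Pa.
Required CL = L/(qS) = 1.3734×10^5/(27900·64.4) = 0.07644.
CD = 0.0204 + 0.0569 × 0.07644² = 0.02073.
L/D = CL/CD = 0.07644 / 0.02073 = 3.69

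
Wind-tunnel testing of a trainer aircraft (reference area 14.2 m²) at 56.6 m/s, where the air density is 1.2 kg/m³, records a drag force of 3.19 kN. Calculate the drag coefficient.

CD = 0.117

From D = ½ρv²S·CD, rearranging gives CD = 2D/(ρv²S).
CD = 2 × 3190 / (1.2 × 56.6² × 14.2) = 0.117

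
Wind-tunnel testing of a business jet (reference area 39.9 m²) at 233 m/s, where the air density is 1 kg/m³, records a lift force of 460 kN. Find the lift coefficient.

CL = 0.425

From L = ½ρv²S·CL, rearranging gives CL = 2L/(ρv²S).
CL = 2 × 4.6×10^5 / (1 × 233² × 39.9) = 0.425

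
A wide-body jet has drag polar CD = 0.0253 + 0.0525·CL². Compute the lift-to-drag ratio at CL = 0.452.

L/D = 12.5

CD = 0.0253 + 0.0525 × 0.452² = 0.03603
L/D = CL/CD = 0.452 / 0.03603 = 12.5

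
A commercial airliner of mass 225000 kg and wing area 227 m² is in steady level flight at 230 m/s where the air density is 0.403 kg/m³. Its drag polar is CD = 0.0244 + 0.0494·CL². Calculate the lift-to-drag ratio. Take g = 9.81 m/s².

Level flight ⇒ L = W = m·g = 225000 × 9.81 = 2.2072×10^6 N.
q = ½ρv² = ½ × 0.403 × 230² = 10660 Pa.
Required CL = L/(qS) = 2.2072×10^6/(10660·227) = 0.9122.
CD = 0.0244 + 0.0494 × 0.9122² = 0.06551.
L/D = CL/CD = 0.9122 / 0.06551 = 13.9

L/D = 13.9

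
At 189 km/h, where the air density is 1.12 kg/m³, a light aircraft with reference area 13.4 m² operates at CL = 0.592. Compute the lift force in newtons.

L = 12200 N

Convert speed: v = 189 km/h ÷ 3.6 = 52.5 m/s.
L = ½ρv²S·CL = ½ × 1.12 × 52.5² × 13.4 × 0.592 = 12200 N ≈ 12.2 kN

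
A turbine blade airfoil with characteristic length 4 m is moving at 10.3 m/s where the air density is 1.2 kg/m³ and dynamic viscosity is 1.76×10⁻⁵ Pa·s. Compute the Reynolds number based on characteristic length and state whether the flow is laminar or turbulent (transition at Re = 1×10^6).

Re = 2.81×10^6 (turbulent)

Re = ρ·v·c/μ = 1.2 × 10.3 × 4 / (1.76×10⁻⁵) = 2.81×10^6
Since 2.81×10^6 > 1×10^6, the flow is turbulent.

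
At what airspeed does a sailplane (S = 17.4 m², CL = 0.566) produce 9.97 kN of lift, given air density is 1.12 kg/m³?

v = 42.5 m/s

L = ½ρv²S·CL ⇒ v = √(2L/(ρ·S·CL))
v = √(2 × 9970 / (1.12 × 17.4 × 0.566)) = √1808 = 42.5 m/s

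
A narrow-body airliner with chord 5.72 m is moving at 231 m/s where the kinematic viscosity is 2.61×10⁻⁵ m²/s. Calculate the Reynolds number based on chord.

Re = 5.06×10^7

Re = v·c/ν = 231 × 5.72 / (2.61×10⁻⁵) = 5.06×10^7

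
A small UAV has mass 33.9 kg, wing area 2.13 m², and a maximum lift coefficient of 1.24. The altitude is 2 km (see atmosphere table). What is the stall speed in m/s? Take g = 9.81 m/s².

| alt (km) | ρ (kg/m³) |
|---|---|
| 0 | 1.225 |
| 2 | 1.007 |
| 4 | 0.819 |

V_stall = 15.8 m/s

At 2 km, from the table: ρ = 1.007 kg/m³.
Weight W = mg = 33.9 × 9.81 = 332.6 N.
From L = ½ρV²S·CL,max = W: V_stall = √(2W/(ρSCL,max)) = √(2·332.6/(1.007·2.13·1.24))
V_stall = √250.1 = 15.8 m/s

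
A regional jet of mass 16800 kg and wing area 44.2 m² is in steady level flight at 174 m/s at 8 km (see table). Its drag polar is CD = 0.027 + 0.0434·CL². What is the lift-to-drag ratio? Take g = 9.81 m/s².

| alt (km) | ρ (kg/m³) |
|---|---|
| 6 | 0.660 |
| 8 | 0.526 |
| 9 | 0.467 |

L/D = 12.8

At 8 km, from the table: ρ = 0.526 kg/m³.
In steady level flight, lift balances weight: W = mg = 16800 × 9.81 = 1.6481×10^5 N.
q = ½ρv² = ½ × 0.526 × 174² = 7963 Pa.
CL = W/(q·S) = 1.6481×10^5 / (7963 × 44.2) = 0.4683.
CD = 0.027 + 0.0434 × 0.4683² = 0.03652.
L/D = CL/CD = 0.4683 / 0.03652 = 12.8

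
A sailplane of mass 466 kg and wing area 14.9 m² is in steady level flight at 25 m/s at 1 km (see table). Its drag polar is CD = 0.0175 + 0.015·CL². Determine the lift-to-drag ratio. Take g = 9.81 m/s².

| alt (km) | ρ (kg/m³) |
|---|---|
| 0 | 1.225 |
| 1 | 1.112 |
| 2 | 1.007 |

L/D = 30.2

At 1 km, from the table: ρ = 1.112 kg/m³.
In steady level flight, lift balances weight: W = mg = 466 × 9.81 = 4571.5 N.
q = ½ρv² = ½ × 1.112 × 25² = 347.5 Pa.
Required CL = L/(qS) = 4571.5/(347.5·14.9) = 0.8829.
CD = 0.0175 + 0.015 × 0.8829² = 0.02919.
L/D = CL/CD = 0.8829 / 0.02919 = 30.2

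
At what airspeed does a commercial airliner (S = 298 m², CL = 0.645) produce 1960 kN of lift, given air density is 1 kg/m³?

L = ½ρv²S·CL ⇒ v = √(2L/(ρ·S·CL))
v = √(2 × 1.96×10^6 / (1 × 298 × 0.645)) = √20390 = 143 m/s

v = 143 m/s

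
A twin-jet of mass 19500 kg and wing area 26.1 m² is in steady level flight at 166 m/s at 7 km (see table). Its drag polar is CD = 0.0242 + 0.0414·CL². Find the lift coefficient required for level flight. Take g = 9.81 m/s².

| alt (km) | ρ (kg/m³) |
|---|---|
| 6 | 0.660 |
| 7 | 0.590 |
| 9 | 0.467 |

At 7 km, from the table: ρ = 0.590 kg/m³.
Weight W = mg = 19500 × 9.81 = 1.913×10^5 N; in level flight L = W.
Dynamic pressure q = 0.5 × 0.59 × 166² = 8129 Pa.
CL = 2W/(ρv²S) = 2×1.913×10^5/(0.59×166²×26.1) = 0.9016.

CL = 0.902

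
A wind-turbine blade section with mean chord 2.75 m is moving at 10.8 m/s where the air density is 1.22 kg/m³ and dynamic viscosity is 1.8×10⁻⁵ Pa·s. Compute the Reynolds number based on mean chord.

Re = ρ·v·c/μ = 1.22 × 10.8 × 2.75 / (1.8×10⁻⁵) = 2.01×10^6

Re = 2.01×10^6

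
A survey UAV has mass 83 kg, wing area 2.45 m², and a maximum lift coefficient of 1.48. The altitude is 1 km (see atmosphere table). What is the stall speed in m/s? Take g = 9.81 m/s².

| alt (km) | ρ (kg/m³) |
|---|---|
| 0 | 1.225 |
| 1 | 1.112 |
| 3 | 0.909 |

At 1 km, from the table: ρ = 1.112 kg/m³.
Weight W = mg = 83 × 9.81 = 814.2 N.
V_stall = √(2W/(ρ·S·CL,max)) = √(2 × 814.2 / (1.112 × 2.45 × 1.48))
V_stall = √403.9 = 20.1 m/s

V_stall = 20.1 m/s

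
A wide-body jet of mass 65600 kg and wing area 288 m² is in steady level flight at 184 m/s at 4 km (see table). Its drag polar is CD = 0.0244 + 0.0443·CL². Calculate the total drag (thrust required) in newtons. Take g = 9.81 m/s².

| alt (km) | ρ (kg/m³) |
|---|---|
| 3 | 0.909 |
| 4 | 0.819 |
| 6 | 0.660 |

D = 1.02×10^5 N

At 4 km, from the table: ρ = 0.819 kg/m³.
Level flight ⇒ L = W = m·g = 65600 × 9.81 = 6.4354×10^5 N.
q = ½ρv² = ½ × 0.819 × 184² = 13860 Pa.
CL = 2W/(ρv²S) = 2×6.4354×10^5/(0.819×184²×288) = 0.1612.
CD = 0.0244 + 0.0443 × 0.1612² = 0.02555.
D = q·S·CD = 13860 × 288 × 0.02555 = 1.02×10^5 N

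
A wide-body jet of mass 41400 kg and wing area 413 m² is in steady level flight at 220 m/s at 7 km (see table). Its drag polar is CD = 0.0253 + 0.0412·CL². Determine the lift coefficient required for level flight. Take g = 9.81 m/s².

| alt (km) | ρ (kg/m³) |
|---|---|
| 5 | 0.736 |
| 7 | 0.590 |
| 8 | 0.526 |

At 7 km, from the table: ρ = 0.590 kg/m³.
Level flight ⇒ L = W = m·g = 41400 × 9.81 = 4.0613×10^5 N.
q = ½ρv² = ½ × 0.59 × 220² = 14280 Pa.
Required CL = L/(qS) = 4.0613×10^5/(14280·413) = 0.06887.

CL = 0.0689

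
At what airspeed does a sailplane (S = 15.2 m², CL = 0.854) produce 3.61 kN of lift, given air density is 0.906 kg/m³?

v = 24.8 m/s

L = ½ρv²S·CL ⇒ v = √(2L/(ρ·S·CL))
v = √(2 × 3610 / (0.906 × 15.2 × 0.854)) = √613.9 = 24.8 m/s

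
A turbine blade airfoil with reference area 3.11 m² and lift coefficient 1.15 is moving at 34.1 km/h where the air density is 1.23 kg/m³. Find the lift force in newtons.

L = 197 N

Convert speed: v = 34.1 km/h ÷ 3.6 = 9.472 m/s.
Dynamic pressure q = ½ρv² = ½ × 1.23 × 9.472² = 55.18 Pa.
L = q·S·CL = 55.18 × 3.11 × 1.15 = 197 N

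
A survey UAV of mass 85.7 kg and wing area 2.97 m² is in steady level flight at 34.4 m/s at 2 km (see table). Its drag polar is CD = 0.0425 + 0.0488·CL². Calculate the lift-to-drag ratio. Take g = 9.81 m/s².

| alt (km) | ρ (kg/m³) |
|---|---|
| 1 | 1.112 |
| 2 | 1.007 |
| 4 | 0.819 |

L/D = 8.88

At 2 km, from the table: ρ = 1.007 kg/m³.
Weight W = mg = 85.7 × 9.81 = 840.72 N; in level flight L = W.
Dynamic pressure q = 0.5 × 1.007 × 34.4² = 595.8 Pa.
Required CL = L/(qS) = 840.72/(595.8·2.97) = 0.4751.
CD = 0.0425 + 0.0488 × 0.4751² = 0.05351.
L/D = CL/CD = 0.4751 / 0.05351 = 8.88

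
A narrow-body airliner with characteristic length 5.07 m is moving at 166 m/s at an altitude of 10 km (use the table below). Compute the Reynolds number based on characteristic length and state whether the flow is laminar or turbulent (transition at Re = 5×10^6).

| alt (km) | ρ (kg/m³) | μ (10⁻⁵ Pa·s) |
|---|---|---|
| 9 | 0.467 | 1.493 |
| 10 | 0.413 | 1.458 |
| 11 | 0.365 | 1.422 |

At 10 km, from the table: ρ = 0.413 kg/m³, μ = 1.458×10⁻⁵ Pa·s.
Re = ρ·v·c/μ = 0.413 × 166 × 5.07 / (1.458×10⁻⁵) = 2.38×10^7
Since 2.38×10^7 > 5×10^6, the flow is turbulent.

Re = 2.38×10^7 (turbulent)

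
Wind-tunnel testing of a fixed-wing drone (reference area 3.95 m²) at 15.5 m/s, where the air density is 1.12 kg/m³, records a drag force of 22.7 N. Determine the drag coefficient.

CD = 0.0427

From D = ½ρv²S·CD, rearranging gives CD = 2D/(ρv²S).
CD = 2 × 22.7 / (1.12 × 15.5² × 3.95) = 0.0427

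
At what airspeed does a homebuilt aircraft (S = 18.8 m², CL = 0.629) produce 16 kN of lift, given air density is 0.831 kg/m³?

v = 57.1 m/s

L = ½ρv²S·CL ⇒ v = √(2L/(ρ·S·CL))
v = √(2 × 16000 / (0.831 × 18.8 × 0.629)) = √3256 = 57.1 m/s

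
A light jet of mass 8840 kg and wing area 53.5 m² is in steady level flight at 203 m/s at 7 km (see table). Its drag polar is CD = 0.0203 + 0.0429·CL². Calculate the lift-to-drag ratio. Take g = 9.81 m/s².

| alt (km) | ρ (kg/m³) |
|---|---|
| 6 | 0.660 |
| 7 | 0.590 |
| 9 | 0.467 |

L/D = 6.33

At 7 km, from the table: ρ = 0.590 kg/m³.
Level flight ⇒ L = W = m·g = 8840 × 9.81 = 86720 N.
Dynamic pressure q = 0.5 × 0.59 × 203² = 12160 Pa.
Required CL = L/(qS) = 86720/(12160·53.5) = 0.1333.
CD = 0.0203 + 0.0429 × 0.1333² = 0.02106.
L/D = CL/CD = 0.1333 / 0.02106 = 6.33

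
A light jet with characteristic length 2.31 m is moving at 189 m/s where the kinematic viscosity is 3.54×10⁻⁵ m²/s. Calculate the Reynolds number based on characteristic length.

Re = 1.23×10^7

Re = v·c/ν = 189 × 2.31 / (3.54×10⁻⁵) = 1.23×10^7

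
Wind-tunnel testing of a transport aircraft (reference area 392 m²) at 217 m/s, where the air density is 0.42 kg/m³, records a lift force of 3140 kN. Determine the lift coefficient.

From L = ½ρv²S·CL, rearranging gives CL = 2L/(ρv²S).
CL = 2 × 3.14×10^6 / (0.42 × 217² × 392) = 0.81

CL = 0.81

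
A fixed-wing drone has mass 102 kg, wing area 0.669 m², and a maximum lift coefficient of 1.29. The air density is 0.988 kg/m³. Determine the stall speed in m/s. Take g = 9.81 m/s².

Weight W = mg = 102 × 9.81 = 1001 N.
V_stall = √(2W/(ρ·S·CL,max)) = √(2 × 1001 / (0.988 × 0.669 × 1.29))
V_stall = √2347 = 48.4 m/s

V_stall = 48.4 m/s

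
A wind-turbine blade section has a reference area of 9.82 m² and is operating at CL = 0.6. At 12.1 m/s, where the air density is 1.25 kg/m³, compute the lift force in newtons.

L = 539 N

Dynamic pressure q = ½ρv² = ½ × 1.25 × 12.1² = 91.51 Pa.
L = q·S·CL = 91.51 × 9.82 × 0.6 = 539 N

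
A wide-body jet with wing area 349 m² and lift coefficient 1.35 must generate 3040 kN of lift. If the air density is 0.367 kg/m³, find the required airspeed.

v = 188 m/s

L = ½ρv²S·CL ⇒ v = √(2L/(ρ·S·CL))
v = √(2 × 3.04×10^6 / (0.367 × 349 × 1.35)) = √35160 = 188 m/s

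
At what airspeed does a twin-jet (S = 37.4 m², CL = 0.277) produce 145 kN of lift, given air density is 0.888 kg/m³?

L = ½ρv²S·CL ⇒ v = √(2L/(ρ·S·CL))
v = √(2 × 1.45×10^5 / (0.888 × 37.4 × 0.277)) = √31520 = 178 m/s

v = 178 m/s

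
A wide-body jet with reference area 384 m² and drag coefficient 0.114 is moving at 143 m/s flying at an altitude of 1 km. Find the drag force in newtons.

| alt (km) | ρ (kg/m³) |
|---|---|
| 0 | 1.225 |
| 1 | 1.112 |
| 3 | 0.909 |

At 1 km, from the table: ρ = 1.112 kg/m³.
Dynamic pressure q = ½ρv² = ½ × 1.112 × 143² = 11370 Pa.
D = q·S·CD = 11370 × 384 × 0.114 = 4.98×10^5 N ≈ 498 kN

D = 4.98×10^5 N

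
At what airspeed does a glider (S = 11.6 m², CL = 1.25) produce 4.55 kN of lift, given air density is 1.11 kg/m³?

v = 23.8 m/s

L = ½ρv²S·CL ⇒ v = √(2L/(ρ·S·CL))
v = √(2 × 4550 / (1.11 × 11.6 × 1.25)) = √565.4 = 23.8 m/s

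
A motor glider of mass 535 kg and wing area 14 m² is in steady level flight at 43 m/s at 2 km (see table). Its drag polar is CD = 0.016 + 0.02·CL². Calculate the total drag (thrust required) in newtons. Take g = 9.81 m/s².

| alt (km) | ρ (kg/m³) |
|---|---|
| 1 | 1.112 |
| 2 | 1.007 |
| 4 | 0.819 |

At 2 km, from the table: ρ = 1.007 kg/m³.
In steady level flight, lift balances weight: W = mg = 535 × 9.81 = 5248.4 N.
Dynamic pressure q = 0.5 × 1.007 × 43² = 931 Pa.
CL = 2W/(ρv²S) = 2×5248.4/(1.007×43²×14) = 0.4027.
CD = 0.016 + 0.02 × 0.4027² = 0.01924.
D = q·S·CD = 931 × 14 × 0.01924 = 250.8 N

D = 251 N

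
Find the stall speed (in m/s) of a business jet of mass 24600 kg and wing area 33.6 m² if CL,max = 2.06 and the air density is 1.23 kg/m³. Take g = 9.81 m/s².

Weight W = mg = 24600 × 9.81 = 2.413×10^5 N.
From L = ½ρV²S·CL,max = W: V_stall = √(2W/(ρSCL,max)) = √(2·2.413×10^5/(1.23·33.6·2.06))
V_stall = √5669 = 75.3 m/s

V_stall = 75.3 m/s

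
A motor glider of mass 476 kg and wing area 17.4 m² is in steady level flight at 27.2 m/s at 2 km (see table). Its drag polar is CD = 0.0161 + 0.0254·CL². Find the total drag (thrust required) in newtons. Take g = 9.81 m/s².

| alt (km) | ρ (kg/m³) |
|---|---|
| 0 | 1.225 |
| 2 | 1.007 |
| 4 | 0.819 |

At 2 km, from the table: ρ = 1.007 kg/m³.
Level flight ⇒ L = W = m·g = 476 × 9.81 = 4669.6 N.
Dynamic pressure q = 0.5 × 1.007 × 27.2² = 372.5 Pa.
Required CL = L/(qS) = 4669.6/(372.5·17.4) = 0.7204.
CD = 0.0161 + 0.0254 × 0.7204² = 0.02928.
D = q·S·CD = 372.5 × 17.4 × 0.02928 = 189.8 N

D = 190 N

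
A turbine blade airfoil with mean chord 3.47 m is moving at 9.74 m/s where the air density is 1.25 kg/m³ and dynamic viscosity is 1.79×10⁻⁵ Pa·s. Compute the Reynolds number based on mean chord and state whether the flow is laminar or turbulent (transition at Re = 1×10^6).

Re = ρ·v·c/μ = 1.25 × 9.74 × 3.47 / (1.79×10⁻⁵) = 2.36×10^6
Since 2.36×10^6 > 1×10^6, the flow is turbulent.

Re = 2.36×10^6 (turbulent)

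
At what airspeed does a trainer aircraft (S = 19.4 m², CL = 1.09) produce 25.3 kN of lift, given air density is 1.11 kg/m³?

L = ½ρv²S·CL ⇒ v = √(2L/(ρ·S·CL))
v = √(2 × 25300 / (1.11 × 19.4 × 1.09)) = √2156 = 46.4 m/s

v = 46.4 m/s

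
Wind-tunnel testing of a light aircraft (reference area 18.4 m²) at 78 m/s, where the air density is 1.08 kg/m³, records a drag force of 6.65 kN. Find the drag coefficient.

CD = 0.11

From D = ½ρv²S·CD, rearranging gives CD = 2D/(ρv²S).
CD = 2 × 6650 / (1.08 × 78² × 18.4) = 0.11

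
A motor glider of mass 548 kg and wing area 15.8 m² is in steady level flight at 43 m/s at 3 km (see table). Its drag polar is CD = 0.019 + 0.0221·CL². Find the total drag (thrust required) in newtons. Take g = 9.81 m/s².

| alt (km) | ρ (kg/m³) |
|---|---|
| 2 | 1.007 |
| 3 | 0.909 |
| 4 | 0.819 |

At 3 km, from the table: ρ = 0.909 kg/m³.
Level flight ⇒ L = W = m·g = 548 × 9.81 = 5375.9 N.
Dynamic pressure q = 0.5 × 0.909 × 43² = 840.4 Pa.
CL = 2W/(ρv²S) = 2×5375.9/(0.909×43²×15.8) = 0.4049.
CD = 0.019 + 0.0221 × 0.4049² = 0.02262.
D = q·S·CD = 840.4 × 15.8 × 0.02262 = 300.4 N

D = 300 N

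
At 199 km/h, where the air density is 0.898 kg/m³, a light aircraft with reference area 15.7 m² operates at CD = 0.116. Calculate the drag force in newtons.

D = 2500 N

Convert speed: v = 199 km/h ÷ 3.6 = 55.28 m/s.
D = ½ρv²S·CD = ½ × 0.898 × 55.28² × 15.7 × 0.116 = 2500 N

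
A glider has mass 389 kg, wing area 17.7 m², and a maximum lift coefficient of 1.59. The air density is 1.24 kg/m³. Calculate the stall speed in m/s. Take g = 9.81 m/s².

V_stall = 14.8 m/s

Stall occurs when L = W at CL,max. W = mg = 389 × 9.81 = 3816 N.
From L = ½ρV²S·CL,max = W: V_stall = √(2W/(ρSCL,max)) = √(2·3816/(1.24·17.7·1.59))
V_stall = √218.7 = 14.8 m/s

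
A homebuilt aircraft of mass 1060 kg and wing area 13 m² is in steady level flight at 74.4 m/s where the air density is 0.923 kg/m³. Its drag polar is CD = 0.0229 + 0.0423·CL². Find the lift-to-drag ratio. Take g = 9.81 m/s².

L/D = 11.6

In steady level flight, lift balances weight: W = mg = 1060 × 9.81 = 10399 N.
q = ½ρv² = ½ × 0.923 × 74.4² = 2555 Pa.
Required CL = L/(qS) = 10399/(2555·13) = 0.3131.
CD = 0.0229 + 0.0423 × 0.3131² = 0.02705.
L/D = CL/CD = 0.3131 / 0.02705 = 11.6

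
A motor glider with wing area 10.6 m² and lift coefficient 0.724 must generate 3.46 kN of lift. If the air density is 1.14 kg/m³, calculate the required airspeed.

v = 28.1 m/s

L = ½ρv²S·CL ⇒ v = √(2L/(ρ·S·CL))
v = √(2 × 3460 / (1.14 × 10.6 × 0.724)) = √791 = 28.1 m/s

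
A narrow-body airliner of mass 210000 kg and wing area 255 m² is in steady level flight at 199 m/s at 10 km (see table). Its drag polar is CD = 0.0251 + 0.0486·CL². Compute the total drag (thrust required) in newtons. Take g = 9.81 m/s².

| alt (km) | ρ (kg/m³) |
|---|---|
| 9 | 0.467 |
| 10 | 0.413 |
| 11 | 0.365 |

At 10 km, from the table: ρ = 0.413 kg/m³.
In steady level flight, lift balances weight: W = mg = 210000 × 9.81 = 2.0601×10^6 N.
Dynamic pressure q = 0.5 × 0.413 × 199² = 8178 Pa.
CL = 2W/(ρv²S) = 2×2.0601×10^6/(0.413×199²×255) = 0.9879.
CD = 0.0251 + 0.0486 × 0.9879² = 0.07253.
D = q·S·CD = 8178 × 255 × 0.07253 = 1.513×10^5 N

D = 1.51×10^5 N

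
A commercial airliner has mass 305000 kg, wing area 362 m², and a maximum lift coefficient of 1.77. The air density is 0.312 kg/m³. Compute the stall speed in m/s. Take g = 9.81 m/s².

V_stall = 173 m/s

Weight W = mg = 305000 × 9.81 = 2.992×10^6 N.
From L = ½ρV²S·CL,max = W: V_stall = √(2W/(ρSCL,max)) = √(2·2.992×10^6/(0.312·362·1.77))
V_stall = √29930 = 173 m/s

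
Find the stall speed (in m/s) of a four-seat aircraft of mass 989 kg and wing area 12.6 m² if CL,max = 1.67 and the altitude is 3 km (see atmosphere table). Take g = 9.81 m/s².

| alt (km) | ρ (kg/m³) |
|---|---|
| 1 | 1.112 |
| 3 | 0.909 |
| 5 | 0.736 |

At 3 km, from the table: ρ = 0.909 kg/m³.
At stall, lift equals weight: L = W = m·g = 989 × 9.81 = 9702 N.
V_stall = √(2W/(ρ·S·CL,max)) = √(2 × 9702 / (0.909 × 12.6 × 1.67))
V_stall = √1014 = 31.9 m/s

V_stall = 31.9 m/s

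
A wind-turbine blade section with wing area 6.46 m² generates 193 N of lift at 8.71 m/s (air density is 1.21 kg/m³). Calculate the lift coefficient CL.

CL = 0.651

From L = ½ρv²S·CL, rearranging gives CL = 2L/(ρv²S).
CL = 2 × 193 / (1.21 × 8.71² × 6.46) = 0.651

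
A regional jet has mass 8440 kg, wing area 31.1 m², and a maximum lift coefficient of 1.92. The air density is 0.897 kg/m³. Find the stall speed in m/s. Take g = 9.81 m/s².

V_stall = 55.6 m/s

Stall occurs when L = W at CL,max. W = mg = 8440 × 9.81 = 82800 N.
From L = ½ρV²S·CL,max = W: V_stall = √(2W/(ρSCL,max)) = √(2·82800/(0.897·31.1·1.92))
V_stall = √3092 = 55.6 m/s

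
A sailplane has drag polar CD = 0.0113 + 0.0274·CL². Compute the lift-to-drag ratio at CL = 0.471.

L/D = 27.1

CD = 0.0113 + 0.0274 × 0.471² = 0.01738
L/D = CL/CD = 0.471 / 0.01738 = 27.1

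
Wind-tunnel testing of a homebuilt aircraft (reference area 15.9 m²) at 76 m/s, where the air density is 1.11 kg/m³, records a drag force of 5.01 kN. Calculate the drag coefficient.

CD = 0.0983

From D = ½ρv²S·CD, rearranging gives CD = 2D/(ρv²S).
CD = 2 × 5010 / (1.11 × 76² × 15.9) = 0.0983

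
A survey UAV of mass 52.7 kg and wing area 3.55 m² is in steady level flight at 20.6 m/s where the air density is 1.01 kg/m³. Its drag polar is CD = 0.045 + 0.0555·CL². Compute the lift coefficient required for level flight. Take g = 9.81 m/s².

CL = 0.68

Level flight ⇒ L = W = m·g = 52.7 × 9.81 = 516.99 N.
Dynamic pressure q = 0.5 × 1.01 × 20.6² = 214.3 Pa.
Required CL = L/(qS) = 516.99/(214.3·3.55) = 0.6796.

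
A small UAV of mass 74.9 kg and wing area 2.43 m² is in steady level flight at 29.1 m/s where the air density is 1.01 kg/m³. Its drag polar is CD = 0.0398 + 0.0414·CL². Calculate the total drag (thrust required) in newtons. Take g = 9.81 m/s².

In steady level flight, lift balances weight: W = mg = 74.9 × 9.81 = 734.77 N.
Dynamic pressure q = 0.5 × 1.01 × 29.1² = 427.6 Pa.
CL = W/(q·S) = 734.77 / (427.6 × 2.43) = 0.7071.
CD = 0.0398 + 0.0414 × 0.7071² = 0.0605.
D = q·S·CD = 427.6 × 2.43 × 0.0605 = 62.87 N

D = 62.9 N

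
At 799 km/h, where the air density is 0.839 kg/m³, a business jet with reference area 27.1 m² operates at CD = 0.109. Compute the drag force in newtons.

D = 61000 N

Convert speed: v = 799 km/h ÷ 3.6 = 221.9 m/s.
D = ½ρv²S·CD = ½ × 0.839 × 221.9² × 27.1 × 0.109 = 61000 N ≈ 61 kN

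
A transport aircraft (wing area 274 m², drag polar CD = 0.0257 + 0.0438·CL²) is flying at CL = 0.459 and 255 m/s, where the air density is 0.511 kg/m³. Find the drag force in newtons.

CD = 0.0257 + 0.0438 × 0.459² = 0.03493
D = ½ρv²S·CD = ½ × 0.511 × 255² × 274 × 0.03493 = 1.59×10^5 N

D = 1.59×10^5 N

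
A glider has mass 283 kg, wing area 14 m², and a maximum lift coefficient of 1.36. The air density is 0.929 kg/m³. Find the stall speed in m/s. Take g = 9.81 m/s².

V_stall = 17.7 m/s

Weight W = mg = 283 × 9.81 = 2776 N.
V_stall = √(2W/(ρ·S·CL,max)) = √(2 × 2776 / (0.929 × 14 × 1.36))
V_stall = √313.9 = 17.7 m/s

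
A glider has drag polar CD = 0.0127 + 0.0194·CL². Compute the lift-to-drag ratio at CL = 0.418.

L/D = 26

CD = 0.0127 + 0.0194 × 0.418² = 0.01609
L/D = CL/CD = 0.418 / 0.01609 = 26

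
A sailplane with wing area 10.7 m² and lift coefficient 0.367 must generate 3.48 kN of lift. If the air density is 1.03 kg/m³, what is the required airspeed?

L = ½ρv²S·CL ⇒ v = √(2L/(ρ·S·CL))
v = √(2 × 3480 / (1.03 × 10.7 × 0.367)) = √1721 = 41.5 m/s

v = 41.5 m/s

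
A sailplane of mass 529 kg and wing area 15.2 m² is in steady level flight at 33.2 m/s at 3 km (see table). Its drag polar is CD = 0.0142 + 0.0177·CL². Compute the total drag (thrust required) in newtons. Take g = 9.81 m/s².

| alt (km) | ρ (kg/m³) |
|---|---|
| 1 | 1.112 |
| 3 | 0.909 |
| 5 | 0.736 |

At 3 km, from the table: ρ = 0.909 kg/m³.
Level flight ⇒ L = W = m·g = 529 × 9.81 = 5189.5 N.
Dynamic pressure q = 0.5 × 0.909 × 33.2² = 501 Pa.
CL = W/(q·S) = 5189.5 / (501 × 15.2) = 0.6815.
CD = 0.0142 + 0.0177 × 0.6815² = 0.02242.
D = q·S·CD = 501 × 15.2 × 0.02242 = 170.7 N

D = 171 N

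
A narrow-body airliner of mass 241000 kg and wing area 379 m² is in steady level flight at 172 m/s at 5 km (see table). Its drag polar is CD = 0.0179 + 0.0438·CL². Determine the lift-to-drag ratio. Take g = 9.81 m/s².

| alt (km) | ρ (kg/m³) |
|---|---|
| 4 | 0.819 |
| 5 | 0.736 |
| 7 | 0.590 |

L/D = 17.8

At 5 km, from the table: ρ = 0.736 kg/m³.
Level flight ⇒ L = W = m·g = 241000 × 9.81 = 2.3642×10^6 N.
Dynamic pressure q = 0.5 × 0.736 × 172² = 10890 Pa.
CL = W/(q·S) = 2.3642×10^6 / (10890 × 379) = 0.573.
CD = 0.0179 + 0.0438 × 0.573² = 0.03228.
L/D = CL/CD = 0.573 / 0.03228 = 17.8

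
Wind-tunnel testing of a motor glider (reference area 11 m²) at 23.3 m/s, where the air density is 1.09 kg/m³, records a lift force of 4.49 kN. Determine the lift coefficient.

CL = 1.38

From L = ½ρv²S·CL, rearranging gives CL = 2L/(ρv²S).
CL = 2 × 4490 / (1.09 × 23.3² × 11) = 1.38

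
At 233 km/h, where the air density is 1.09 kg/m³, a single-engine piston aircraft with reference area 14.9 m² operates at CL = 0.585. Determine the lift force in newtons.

L = 19900 N

Convert speed: v = 233 km/h ÷ 3.6 = 64.72 m/s.
L = ½ρv²S·CL = ½ × 1.09 × 64.72² × 14.9 × 0.585 = 19900 N ≈ 19.9 kN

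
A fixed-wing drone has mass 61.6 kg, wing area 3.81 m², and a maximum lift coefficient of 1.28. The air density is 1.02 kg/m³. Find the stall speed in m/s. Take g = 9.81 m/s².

Weight W = mg = 61.6 × 9.81 = 604.3 N.
From L = ½ρV²S·CL,max = W: V_stall = √(2W/(ρSCL,max)) = √(2·604.3/(1.02·3.81·1.28))
V_stall = √243 = 15.6 m/s

V_stall = 15.6 m/s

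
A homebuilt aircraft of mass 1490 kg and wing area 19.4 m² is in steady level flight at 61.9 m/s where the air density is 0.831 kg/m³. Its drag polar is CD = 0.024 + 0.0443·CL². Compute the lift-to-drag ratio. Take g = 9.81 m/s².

In steady level flight, lift balances weight: W = mg = 1490 × 9.81 = 14617 N.
Dynamic pressure q = 0.5 × 0.831 × 61.9² = 1592 Pa.
CL = W/(q·S) = 14617 / (1592 × 19.4) = 0.4733.
CD = 0.024 + 0.0443 × 0.4733² = 0.03392.
L/D = CL/CD = 0.4733 / 0.03392 = 14

L/D = 14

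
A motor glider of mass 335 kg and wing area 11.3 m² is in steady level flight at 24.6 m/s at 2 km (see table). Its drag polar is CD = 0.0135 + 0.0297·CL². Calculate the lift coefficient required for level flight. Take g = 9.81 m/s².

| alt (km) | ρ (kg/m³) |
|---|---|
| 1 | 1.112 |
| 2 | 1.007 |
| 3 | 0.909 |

At 2 km, from the table: ρ = 1.007 kg/m³.
In steady level flight, lift balances weight: W = mg = 335 × 9.81 = 3286.4 N.
Dynamic pressure q = 0.5 × 1.007 × 24.6² = 304.7 Pa.
CL = 2W/(ρv²S) = 2×3286.4/(1.007×24.6²×11.3) = 0.9545.

CL = 0.954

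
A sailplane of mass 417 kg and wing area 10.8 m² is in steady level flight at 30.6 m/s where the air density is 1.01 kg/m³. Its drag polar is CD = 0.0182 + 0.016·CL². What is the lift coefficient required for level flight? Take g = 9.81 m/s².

In steady level flight, lift balances weight: W = mg = 417 × 9.81 = 4090.8 N.
q = ½ρv² = ½ × 1.01 × 30.6² = 472.9 Pa.
CL = 2W/(ρv²S) = 2×4090.8/(1.01×30.6²×10.8) = 0.801.

CL = 0.801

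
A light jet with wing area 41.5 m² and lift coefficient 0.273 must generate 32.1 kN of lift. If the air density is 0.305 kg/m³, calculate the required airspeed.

v = 136 m/s

L = ½ρv²S·CL ⇒ v = √(2L/(ρ·S·CL))
v = √(2 × 32100 / (0.305 × 41.5 × 0.273)) = √18580 = 136 m/s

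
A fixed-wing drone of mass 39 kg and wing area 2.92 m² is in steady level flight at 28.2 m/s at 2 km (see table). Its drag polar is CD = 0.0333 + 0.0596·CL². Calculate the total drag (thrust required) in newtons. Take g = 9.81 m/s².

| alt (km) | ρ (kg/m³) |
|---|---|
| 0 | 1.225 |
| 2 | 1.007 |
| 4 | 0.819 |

D = 46.4 N

At 2 km, from the table: ρ = 1.007 kg/m³.
In steady level flight, lift balances weight: W = mg = 39 × 9.81 = 382.59 N.
Dynamic pressure q = 0.5 × 1.007 × 28.2² = 400.4 Pa.
CL = W/(q·S) = 382.59 / (400.4 × 2.92) = 0.3272.
CD = 0.0333 + 0.0596 × 0.3272² = 0.03968.
D = q·S·CD = 400.4 × 2.92 × 0.03968 = 46.4 N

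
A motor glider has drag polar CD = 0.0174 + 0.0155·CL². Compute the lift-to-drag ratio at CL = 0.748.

CD = 0.0174 + 0.0155 × 0.748² = 0.02607
L/D = CL/CD = 0.748 / 0.02607 = 28.7

L/D = 28.7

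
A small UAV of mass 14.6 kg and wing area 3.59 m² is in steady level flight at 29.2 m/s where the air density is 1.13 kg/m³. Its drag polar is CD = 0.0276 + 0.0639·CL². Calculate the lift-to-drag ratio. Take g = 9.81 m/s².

L/D = 2.95

Level flight ⇒ L = W = m·g = 14.6 × 9.81 = 143.23 N.
Dynamic pressure q = 0.5 × 1.13 × 29.2² = 481.7 Pa.
CL = W/(q·S) = 143.23 / (481.7 × 3.59) = 0.08282.
CD = 0.0276 + 0.0639 × 0.08282² = 0.02804.
L/D = CL/CD = 0.08282 / 0.02804 = 2.95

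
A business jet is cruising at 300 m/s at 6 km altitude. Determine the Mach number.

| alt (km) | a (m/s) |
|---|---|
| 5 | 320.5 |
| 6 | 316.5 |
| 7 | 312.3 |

At 6 km, from the table: a = 316.5 m/s.
M = v/a = 300 / 316.5 = 0.948

M = 0.948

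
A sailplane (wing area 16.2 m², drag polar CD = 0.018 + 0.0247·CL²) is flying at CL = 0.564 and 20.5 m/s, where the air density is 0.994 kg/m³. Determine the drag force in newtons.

D = 87.5 N

CD = 0.018 + 0.0247 × 0.564² = 0.02586
D = ½ρv²S·CD = ½ × 0.994 × 20.5² × 16.2 × 0.02586 = 87.5 N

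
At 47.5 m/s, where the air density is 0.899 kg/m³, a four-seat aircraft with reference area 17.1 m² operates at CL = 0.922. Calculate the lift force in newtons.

L = 16000 N

L = ½ρv²S·CL = ½ × 0.899 × 47.5² × 17.1 × 0.922 = 16000 N ≈ 16 kN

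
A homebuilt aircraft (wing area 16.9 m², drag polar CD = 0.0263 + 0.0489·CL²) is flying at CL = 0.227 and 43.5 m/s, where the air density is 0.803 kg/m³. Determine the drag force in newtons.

D = 370 N

CD = 0.0263 + 0.0489 × 0.227² = 0.02882
D = ½ρv²S·CD = ½ × 0.803 × 43.5² × 16.9 × 0.02882 = 370 N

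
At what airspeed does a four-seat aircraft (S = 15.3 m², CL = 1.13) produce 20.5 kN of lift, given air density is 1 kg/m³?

v = 48.7 m/s

L = ½ρv²S·CL ⇒ v = √(2L/(ρ·S·CL))
v = √(2 × 20500 / (1 × 15.3 × 1.13)) = √2371 = 48.7 m/s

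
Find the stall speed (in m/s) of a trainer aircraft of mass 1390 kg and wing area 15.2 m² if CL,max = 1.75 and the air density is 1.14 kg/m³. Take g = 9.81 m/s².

Stall occurs when L = W at CL,max. W = mg = 1390 × 9.81 = 13640 N.
From L = ½ρV²S·CL,max = W: V_stall = √(2W/(ρSCL,max)) = √(2·13640/(1.14·15.2·1.75))
V_stall = √899.3 = 30 m/s

V_stall = 30 m/s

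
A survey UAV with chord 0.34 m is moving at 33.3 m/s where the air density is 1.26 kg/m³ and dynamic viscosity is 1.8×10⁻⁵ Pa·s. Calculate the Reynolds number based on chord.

Re = ρ·v·c/μ = 1.26 × 33.3 × 0.34 / (1.8×10⁻⁵) = 7.93×10^5

Re = 7.93×10^5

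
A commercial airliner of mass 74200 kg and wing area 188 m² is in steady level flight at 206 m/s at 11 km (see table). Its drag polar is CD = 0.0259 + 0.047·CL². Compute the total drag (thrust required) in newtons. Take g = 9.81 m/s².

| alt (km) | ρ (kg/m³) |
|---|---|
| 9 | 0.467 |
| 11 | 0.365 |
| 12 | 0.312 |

D = 54800 N

At 11 km, from the table: ρ = 0.365 kg/m³.
Level flight ⇒ L = W = m·g = 74200 × 9.81 = 7.279×10^5 N.
Dynamic pressure q = 0.5 × 0.365 × 206² = 7745 Pa.
Required CL = L/(qS) = 7.279×10^5/(7745·188) = 0.4999.
CD = 0.0259 + 0.047 × 0.4999² = 0.03765.
D = q·S·CD = 7745 × 188 × 0.03765 = 54810 N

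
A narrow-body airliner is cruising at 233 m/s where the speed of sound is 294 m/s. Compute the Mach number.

M = v/a = 233 / 294 = 0.793

M = 0.793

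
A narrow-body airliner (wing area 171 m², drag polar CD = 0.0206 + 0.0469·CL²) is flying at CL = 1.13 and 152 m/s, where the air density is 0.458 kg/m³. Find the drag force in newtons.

D = 72800 N

CD = 0.0206 + 0.0469 × 1.13² = 0.08049
D = ½ρv²S·CD = ½ × 0.458 × 152² × 171 × 0.08049 = 72800 N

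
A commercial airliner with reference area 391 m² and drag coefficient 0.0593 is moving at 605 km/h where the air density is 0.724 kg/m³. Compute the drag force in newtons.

D = 2.37×10^5 N

Convert speed: v = 605 km/h ÷ 3.6 = 168.1 m/s.
Dynamic pressure q = ½ρv² = ½ × 0.724 × 168.1² = 10220 Pa.
D = q·S·CD = 10220 × 391 × 0.0593 = 2.37×10^5 N ≈ 237 kN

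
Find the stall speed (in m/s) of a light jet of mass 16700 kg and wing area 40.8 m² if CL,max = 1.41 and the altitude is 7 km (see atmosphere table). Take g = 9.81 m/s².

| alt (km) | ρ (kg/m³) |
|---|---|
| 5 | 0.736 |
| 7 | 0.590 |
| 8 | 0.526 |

At 7 km, from the table: ρ = 0.590 kg/m³.
Stall occurs when L = W at CL,max. W = mg = 16700 × 9.81 = 1.638×10^5 N.
V_stall = √(2W/(ρ·S·CL,max)) = √(2 × 1.638×10^5 / (0.59 × 40.8 × 1.41))
V_stall = √9653 = 98.3 m/s

V_stall = 98.3 m/s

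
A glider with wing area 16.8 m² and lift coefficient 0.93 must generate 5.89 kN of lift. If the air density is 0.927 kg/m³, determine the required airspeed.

L = ½ρv²S·CL ⇒ v = √(2L/(ρ·S·CL))
v = √(2 × 5890 / (0.927 × 16.8 × 0.93)) = √813.3 = 28.5 m/s

v = 28.5 m/s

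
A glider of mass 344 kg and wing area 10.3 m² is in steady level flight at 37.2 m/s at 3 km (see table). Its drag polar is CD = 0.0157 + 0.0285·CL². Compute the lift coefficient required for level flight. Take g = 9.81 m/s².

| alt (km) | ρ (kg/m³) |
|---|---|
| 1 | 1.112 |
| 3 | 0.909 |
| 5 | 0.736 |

CL = 0.521

At 3 km, from the table: ρ = 0.909 kg/m³.
Level flight ⇒ L = W = m·g = 344 × 9.81 = 3374.6 N.
q = ½ρv² = ½ × 0.909 × 37.2² = 629 Pa.
CL = W/(q·S) = 3374.6 / (629 × 10.3) = 0.5209.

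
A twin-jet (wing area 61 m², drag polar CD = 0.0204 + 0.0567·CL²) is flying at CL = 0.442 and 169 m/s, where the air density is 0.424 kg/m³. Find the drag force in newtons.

D = 11600 N

CD = 0.0204 + 0.0567 × 0.442² = 0.03148
D = ½ρv²S·CD = ½ × 0.424 × 169² × 61 × 0.03148 = 11600 N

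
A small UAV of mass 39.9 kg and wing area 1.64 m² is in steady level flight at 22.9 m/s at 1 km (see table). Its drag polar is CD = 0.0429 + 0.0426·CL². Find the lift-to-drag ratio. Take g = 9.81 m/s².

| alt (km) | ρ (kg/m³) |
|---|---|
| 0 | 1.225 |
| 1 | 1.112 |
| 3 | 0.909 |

At 1 km, from the table: ρ = 1.112 kg/m³.
Level flight ⇒ L = W = m·g = 39.9 × 9.81 = 391.42 N.
q = ½ρv² = ½ × 1.112 × 22.9² = 291.6 Pa.
Required CL = L/(qS) = 391.42/(291.6·1.64) = 0.8186.
CD = 0.0429 + 0.0426 × 0.8186² = 0.07144.
L/D = CL/CD = 0.8186 / 0.07144 = 11.5

L/D = 11.5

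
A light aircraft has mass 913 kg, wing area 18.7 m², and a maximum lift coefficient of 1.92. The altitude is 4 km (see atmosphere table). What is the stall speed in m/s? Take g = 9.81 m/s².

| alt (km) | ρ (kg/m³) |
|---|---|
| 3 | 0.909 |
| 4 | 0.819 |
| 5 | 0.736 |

V_stall = 24.7 m/s

At 4 km, from the table: ρ = 0.819 kg/m³.
Stall occurs when L = W at CL,max. W = mg = 913 × 9.81 = 8957 N.
From L = ½ρV²S·CL,max = W: V_stall = √(2W/(ρSCL,max)) = √(2·8957/(0.819·18.7·1.92))
V_stall = √609.2 = 24.7 m/s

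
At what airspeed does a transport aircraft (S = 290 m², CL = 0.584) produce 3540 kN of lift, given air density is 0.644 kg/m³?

L = ½ρv²S·CL ⇒ v = √(2L/(ρ·S·CL))
v = √(2 × 3.54×10^6 / (0.644 × 290 × 0.584)) = √64910 = 255 m/s

v = 255 m/s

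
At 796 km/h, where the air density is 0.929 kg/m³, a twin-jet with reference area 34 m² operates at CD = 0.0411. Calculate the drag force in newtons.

D = 31700 N

Convert speed: v = 796 km/h ÷ 3.6 = 221.1 m/s.
Dynamic pressure q = ½ρv² = ½ × 0.929 × 221.1² = 22710 Pa.
D = q·S·CD = 22710 × 34 × 0.0411 = 31700 N ≈ 31.7 kN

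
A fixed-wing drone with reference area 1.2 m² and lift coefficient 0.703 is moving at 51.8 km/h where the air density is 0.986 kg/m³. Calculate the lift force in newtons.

L = 86.1 N

Convert speed: v = 51.8 km/h ÷ 3.6 = 14.39 m/s.
L = ½ρv²S·CL = ½ × 0.986 × 14.39² × 1.2 × 0.703 = 86.1 N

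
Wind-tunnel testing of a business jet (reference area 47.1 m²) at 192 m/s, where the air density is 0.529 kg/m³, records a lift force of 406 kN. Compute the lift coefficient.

CL = 0.884

From L = ½ρv²S·CL, rearranging gives CL = 2L/(ρv²S).
CL = 2 × 4.06×10^5 / (0.529 × 192² × 47.1) = 0.884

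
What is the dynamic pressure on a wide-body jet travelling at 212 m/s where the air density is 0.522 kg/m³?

q = ½ρv² = ½ × 0.522 × 212² = 11700 Pa

q = 11700 Pa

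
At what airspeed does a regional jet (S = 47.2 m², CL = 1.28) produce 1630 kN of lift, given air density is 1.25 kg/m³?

L = ½ρv²S·CL ⇒ v = √(2L/(ρ·S·CL))
v = √(2 × 1.63×10^6 / (1.25 × 47.2 × 1.28)) = √43170 = 208 m/s

v = 208 m/s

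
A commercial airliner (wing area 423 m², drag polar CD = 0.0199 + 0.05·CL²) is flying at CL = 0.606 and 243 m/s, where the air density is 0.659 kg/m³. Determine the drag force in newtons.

D = 3.15×10^5 N

CD = 0.0199 + 0.05 × 0.606² = 0.03826
D = ½ρv²S·CD = ½ × 0.659 × 243² × 423 × 0.03826 = 3.15×10^5 N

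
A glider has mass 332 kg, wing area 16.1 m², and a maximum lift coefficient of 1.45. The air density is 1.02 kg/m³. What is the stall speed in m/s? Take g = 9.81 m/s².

Stall occurs when L = W at CL,max. W = mg = 332 × 9.81 = 3257 N.
V_stall = √(2W/(ρ·S·CL,max)) = √(2 × 3257 / (1.02 × 16.1 × 1.45))
V_stall = √273.6 = 16.5 m/s

V_stall = 16.5 m/s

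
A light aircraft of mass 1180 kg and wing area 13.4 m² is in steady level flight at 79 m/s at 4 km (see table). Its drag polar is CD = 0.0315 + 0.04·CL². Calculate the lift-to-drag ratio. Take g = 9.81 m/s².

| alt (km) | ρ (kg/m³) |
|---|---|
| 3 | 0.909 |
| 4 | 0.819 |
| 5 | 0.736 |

At 4 km, from the table: ρ = 0.819 kg/m³.
Level flight ⇒ L = W = m·g = 1180 × 9.81 = 11576 N.
Dynamic pressure q = 0.5 × 0.819 × 79² = 2556 Pa.
CL = W/(q·S) = 11576 / (2556 × 13.4) = 0.338.
CD = 0.0315 + 0.04 × 0.338² = 0.03607.
L/D = CL/CD = 0.338 / 0.03607 = 9.37

L/D = 9.37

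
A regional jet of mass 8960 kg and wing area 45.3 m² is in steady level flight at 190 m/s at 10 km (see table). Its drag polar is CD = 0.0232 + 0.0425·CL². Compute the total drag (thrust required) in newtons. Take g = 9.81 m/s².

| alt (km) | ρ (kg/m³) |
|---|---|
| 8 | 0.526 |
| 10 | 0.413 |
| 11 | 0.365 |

D = 8810 N

At 10 km, from the table: ρ = 0.413 kg/m³.
Level flight ⇒ L = W = m·g = 8960 × 9.81 = 87898 N.
Dynamic pressure q = 0.5 × 0.413 × 190² = 7455 Pa.
CL = 2W/(ρv²S) = 2×87898/(0.413×190²×45.3) = 0.2603.
CD = 0.0232 + 0.0425 × 0.2603² = 0.02608.
D = q·S·CD = 7455 × 45.3 × 0.02608 = 8807 N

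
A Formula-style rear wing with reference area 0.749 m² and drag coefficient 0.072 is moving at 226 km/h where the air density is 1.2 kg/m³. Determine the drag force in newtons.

D = 128 N

Convert speed: v = 226 km/h ÷ 3.6 = 62.78 m/s.
Dynamic pressure q = ½ρv² = ½ × 1.2 × 62.78² = 2365 Pa.
D = q·S·CD = 2365 × 0.749 × 0.072 = 128 N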